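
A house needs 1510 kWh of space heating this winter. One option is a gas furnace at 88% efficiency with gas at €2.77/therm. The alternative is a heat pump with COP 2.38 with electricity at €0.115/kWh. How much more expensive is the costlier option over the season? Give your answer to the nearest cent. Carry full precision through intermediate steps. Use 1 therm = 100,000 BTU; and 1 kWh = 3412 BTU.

€89.21

Heat load = 1510 kWh × 3412 = 5,152,120 BTU
Gas: input = 5,152,120 / 0.880 = 5,854,682 BTU = 58.55 therm → 58.55 × €2.77 = €162.17
Heat pump: 5,152,120 BTU / 3412 = 1,510 kWh heat; / 2.38 = 634.5 kWh in → × €0.115 = €72.96
Difference = |€162.17 − €72.96| = €89.21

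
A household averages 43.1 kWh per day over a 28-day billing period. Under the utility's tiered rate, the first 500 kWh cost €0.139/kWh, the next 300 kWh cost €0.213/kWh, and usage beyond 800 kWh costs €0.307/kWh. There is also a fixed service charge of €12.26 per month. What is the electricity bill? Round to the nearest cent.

€270.55

Usage = 43.1 kWh/day × 28 days = 1206.8 kWh
First 500 kWh × €0.139 = €69.50
Next 300 kWh × €0.213 = €63.90
Remaining 406.8 kWh × €0.307 = €124.89
Energy charge = €258.29; + service €12.26 = €270.55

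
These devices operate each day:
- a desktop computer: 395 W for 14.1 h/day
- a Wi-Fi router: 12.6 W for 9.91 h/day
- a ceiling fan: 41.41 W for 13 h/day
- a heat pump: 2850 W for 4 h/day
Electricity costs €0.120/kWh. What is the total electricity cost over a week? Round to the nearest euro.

desktop computer: 395 W × 14.1 h × 7 d = 38,986 Wh = 38.99 kWh
Wi-Fi router: 12.6 W × 9.91 h × 7 d = 874 Wh = 0.8741 kWh
ceiling fan: 41.41 W × 13 h × 7 d = 3,768 Wh = 3.768 kWh
heat pump: 2850 W × 4 h × 7 d = 79,800 Wh = 79.8 kWh
Total energy = 38.99 + 0.8741 + 3.768 + 79.8 = 123.4 kWh
Cost = 123.4 kWh × €0.120 = €14.81 ≈ €15

€15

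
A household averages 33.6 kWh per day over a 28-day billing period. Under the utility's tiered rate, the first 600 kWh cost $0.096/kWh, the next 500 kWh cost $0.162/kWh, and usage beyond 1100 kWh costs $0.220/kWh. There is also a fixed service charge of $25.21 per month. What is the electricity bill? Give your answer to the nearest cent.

Usage = 33.6 kWh/day × 28 days = 940.8 kWh
First 600 kWh × $0.096 = $57.60
Next 340.8 kWh × $0.162 = $55.21
Remaining tier: 0 kWh (not reached)
Energy charge = $112.81; + service $25.21 = $138.02

$138.02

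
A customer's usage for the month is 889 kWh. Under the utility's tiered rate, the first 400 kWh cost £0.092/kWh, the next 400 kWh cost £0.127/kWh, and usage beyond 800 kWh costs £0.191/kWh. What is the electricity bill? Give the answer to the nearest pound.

First 400 kWh × £0.092 = £36.80
Next 400 kWh × £0.127 = £50.80
Remaining 89 kWh × £0.191 = £17.00
Total = £104.60 ≈ £105

£105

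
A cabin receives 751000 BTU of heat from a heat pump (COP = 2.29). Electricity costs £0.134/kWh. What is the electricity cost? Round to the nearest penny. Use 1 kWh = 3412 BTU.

£12.88

Heat delivered = 751,000 BTU / 3412 = 220.1 kWh
Electrical input = 220.1 kWh / 2.29 = 96.12 kWh
Cost = 96.12 × £0.134/kWh = £12.88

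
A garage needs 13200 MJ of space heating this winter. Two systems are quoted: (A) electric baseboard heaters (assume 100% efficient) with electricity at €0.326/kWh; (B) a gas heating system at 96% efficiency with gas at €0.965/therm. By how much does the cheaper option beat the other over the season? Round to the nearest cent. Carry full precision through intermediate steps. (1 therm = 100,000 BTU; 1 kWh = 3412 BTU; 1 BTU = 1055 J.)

Heat load = 13200 MJ = 13,200,000,000 J / 1055 = 12,511,848 BTU
Gas: input = 12,511,848 / 0.96 = 13,033,175 BTU = 130.3 therm → 130.3 × €0.965 = €125.77
Electric: 12,511,848 BTU / 3412 = 3,667 kWh → × €0.326 = €1,195.45
Difference = |€125.77 − €1,195.45| = €1,069.68

€1069.68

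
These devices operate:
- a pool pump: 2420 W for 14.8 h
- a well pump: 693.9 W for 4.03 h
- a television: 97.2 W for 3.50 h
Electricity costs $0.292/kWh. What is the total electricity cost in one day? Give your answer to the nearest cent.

$11.37

pool pump: 2420 W × 14.8 h = 35,816 Wh = 35.82 kWh
well pump: 693.9 W × 4.03 h = 2,796 Wh = 2.796 kWh
television: 97.2 W × 3.50 h = 340 Wh = 0.3402 kWh
Total energy = 35.82 + 2.796 + 0.3402 = 38.95 kWh
Cost = 38.95 kWh × $0.292 = $11.37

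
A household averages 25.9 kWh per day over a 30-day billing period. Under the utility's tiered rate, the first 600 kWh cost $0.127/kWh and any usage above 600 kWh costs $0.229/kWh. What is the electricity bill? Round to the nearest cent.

$116.73

Usage = 25.9 kWh/day × 30 days = 777 kWh
First 600 kWh × $0.127 = $76.20
Remaining 177 kWh × $0.229 = $40.53
Total = $116.73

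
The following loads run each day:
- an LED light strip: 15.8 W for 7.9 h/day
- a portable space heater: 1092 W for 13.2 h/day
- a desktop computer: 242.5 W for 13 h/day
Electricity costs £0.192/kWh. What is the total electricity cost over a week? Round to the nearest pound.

£24

LED light strip: 15.8 W × 7.9 h × 7 d = 874 Wh = 0.8737 kWh
portable space heater: 1092 W × 13.2 h × 7 d = 100,901 Wh = 100.9 kWh
desktop computer: 242.5 W × 13 h × 7 d = 22,068 Wh = 22.07 kWh
Total energy = 0.8737 + 100.9 + 22.07 = 123.8 kWh
Cost = 123.8 kWh × £0.192 = £23.78 ≈ £24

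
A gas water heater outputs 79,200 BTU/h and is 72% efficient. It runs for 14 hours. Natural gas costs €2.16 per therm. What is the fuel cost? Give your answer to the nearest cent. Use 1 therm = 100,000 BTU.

Heat delivered = 79,200 BTU/h × 14 h = 1,108,800 BTU
Gas input = 1,108,800 / 0.72 = 1,540,000 BTU
= 1,540,000 / 100,000 = 15.4 therm
Cost = 15.4 × €2.16/therm = €33.26

€33.26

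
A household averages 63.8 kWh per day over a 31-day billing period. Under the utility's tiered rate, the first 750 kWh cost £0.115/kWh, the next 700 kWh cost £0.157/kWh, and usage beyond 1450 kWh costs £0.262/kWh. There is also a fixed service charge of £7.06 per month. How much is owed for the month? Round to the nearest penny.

£341.49

Usage = 63.8 kWh/day × 31 days = 1977.8 kWh
First 750 kWh × £0.115 = £86.25
Next 700 kWh × £0.157 = £109.90
Remaining 527.8 kWh × £0.262 = £138.28
Energy charge = £334.43; + service £7.06 = £341.49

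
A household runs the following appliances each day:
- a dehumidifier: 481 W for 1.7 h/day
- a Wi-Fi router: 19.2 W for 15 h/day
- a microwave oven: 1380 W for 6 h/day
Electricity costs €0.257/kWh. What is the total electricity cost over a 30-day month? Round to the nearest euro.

€72

dehumidifier: 481 W × 1.7 h × 30 d = 24,531 Wh = 24.53 kWh
Wi-Fi router: 19.2 W × 15 h × 30 d = 8,640 Wh = 8.64 kWh
microwave oven: 1380 W × 6 h × 30 d = 248,400 Wh = 248.4 kWh
Total energy = 24.53 + 8.64 + 248.4 = 281.6 kWh
Cost = 281.6 kWh × €0.257 = €72.36 ≈ €72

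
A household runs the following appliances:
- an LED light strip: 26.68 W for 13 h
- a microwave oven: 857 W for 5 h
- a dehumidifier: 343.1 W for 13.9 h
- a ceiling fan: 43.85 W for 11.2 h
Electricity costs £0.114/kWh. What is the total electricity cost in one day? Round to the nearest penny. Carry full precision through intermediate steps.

£1.13

LED light strip: 26.68 W × 13 h = 347 Wh = 0.3468 kWh
microwave oven: 857 W × 5 h = 4,285 Wh = 4.285 kWh
dehumidifier: 343.1 W × 13.9 h = 4,769 Wh = 4.769 kWh
ceiling fan: 43.85 W × 11.2 h = 491 Wh = 0.4911 kWh
Total energy = 0.3468 + 4.285 + 4.769 + 0.4911 = 9.892 kWh
Cost = 9.892 kWh × £0.114 = £1.13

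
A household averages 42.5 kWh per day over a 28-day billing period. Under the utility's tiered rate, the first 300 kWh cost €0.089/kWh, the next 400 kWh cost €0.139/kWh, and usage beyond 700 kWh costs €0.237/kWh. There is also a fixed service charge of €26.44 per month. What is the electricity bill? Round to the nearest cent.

Usage = 42.5 kWh/day × 28 days = 1190 kWh
First 300 kWh × €0.089 = €26.70
Next 400 kWh × €0.139 = €55.60
Remaining 490 kWh × €0.237 = €116.13
Energy charge = €198.43; + service €26.44 = €224.87

€224.87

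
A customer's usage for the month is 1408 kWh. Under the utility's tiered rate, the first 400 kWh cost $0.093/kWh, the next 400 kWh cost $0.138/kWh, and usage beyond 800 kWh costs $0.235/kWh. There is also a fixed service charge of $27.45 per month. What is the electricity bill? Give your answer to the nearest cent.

$262.73

First 400 kWh × $0.093 = $37.20
Next 400 kWh × $0.138 = $55.20
Remaining 608 kWh × $0.235 = $142.88
Energy charge = $235.28; + service $27.45 = $262.73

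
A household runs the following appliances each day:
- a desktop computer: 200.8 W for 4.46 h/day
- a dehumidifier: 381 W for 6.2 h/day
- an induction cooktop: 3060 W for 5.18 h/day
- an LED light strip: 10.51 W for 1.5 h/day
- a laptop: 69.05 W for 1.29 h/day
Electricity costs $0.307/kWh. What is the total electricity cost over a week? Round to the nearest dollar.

desktop computer: 200.8 W × 4.46 h × 7 d = 6,269 Wh = 6.269 kWh
dehumidifier: 381 W × 6.2 h × 7 d = 16,535 Wh = 16.54 kWh
induction cooktop: 3060 W × 5.18 h × 7 d = 110,956 Wh = 111 kWh
LED light strip: 10.51 W × 1.5 h × 7 d = 110 Wh = 0.1104 kWh
laptop: 69.05 W × 1.29 h × 7 d = 624 Wh = 0.6235 kWh
Total energy = 6.269 + 16.54 + 111 + 0.1104 + 0.6235 = 134.5 kWh
Cost = 134.5 kWh × $0.307 = $41.29 ≈ $41

$41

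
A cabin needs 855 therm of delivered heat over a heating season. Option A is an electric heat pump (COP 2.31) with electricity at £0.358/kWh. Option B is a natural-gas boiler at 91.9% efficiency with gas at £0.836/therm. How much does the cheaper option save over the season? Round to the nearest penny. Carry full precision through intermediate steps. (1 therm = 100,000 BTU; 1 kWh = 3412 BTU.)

Heat load = 855 therm × 100,000 = 85,500,000 BTU
Gas: input = 85,500,000 / 0.919 = 93,035,909 BTU = 930.4 therm → 930.4 × £0.836 = £777.78
Heat pump: 85,500,000 BTU / 3412 = 25,060 kWh heat; / 2.31 = 10,850 kWh in → × £0.358 = £3,883.54
Difference = |£777.78 − £3,883.54| = £3,105.76

£3105.76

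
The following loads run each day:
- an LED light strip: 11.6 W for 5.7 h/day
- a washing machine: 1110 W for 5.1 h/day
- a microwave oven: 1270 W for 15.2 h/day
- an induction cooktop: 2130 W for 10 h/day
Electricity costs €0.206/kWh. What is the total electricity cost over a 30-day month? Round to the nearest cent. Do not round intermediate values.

€286.33

LED light strip: 11.6 W × 5.7 h × 30 d = 1,984 Wh = 1.984 kWh
washing machine: 1110 W × 5.1 h × 30 d = 169,830 Wh = 169.8 kWh
microwave oven: 1270 W × 15.2 h × 30 d = 579,120 Wh = 579.1 kWh
induction cooktop: 2130 W × 10 h × 30 d = 639,000 Wh = 639 kWh
Total energy = 1.984 + 169.8 + 579.1 + 639 = 1,390 kWh
Cost = 1,390 kWh × €0.206 = €286.33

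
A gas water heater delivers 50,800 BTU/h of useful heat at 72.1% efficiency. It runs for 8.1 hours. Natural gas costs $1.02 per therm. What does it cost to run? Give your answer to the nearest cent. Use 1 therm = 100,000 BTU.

Heat delivered = 50,800 BTU/h × 8.1 h = 411,480 BTU
Gas input = 411,480 / 0.721 = 570,707 BTU
= 570,707 / 100,000 = 5.707 therm
Cost = 5.707 × $1.02/therm = $5.82

$5.82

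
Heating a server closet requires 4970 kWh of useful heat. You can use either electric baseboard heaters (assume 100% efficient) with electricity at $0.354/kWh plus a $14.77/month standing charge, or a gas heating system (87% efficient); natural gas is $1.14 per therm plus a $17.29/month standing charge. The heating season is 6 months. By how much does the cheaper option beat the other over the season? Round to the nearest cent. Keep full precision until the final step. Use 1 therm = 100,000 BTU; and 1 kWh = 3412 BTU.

Heat load = 4970 kWh × 3412 = 16,957,640 BTU
Gas: input = 16,957,640 / 0.87 = 19,491,540 BTU = 194.9 therm → 194.9 × $1.14 = $222.20; + 6 × $17.29 standing = $325.94
Electric: 16,957,640 BTU / 3412 = 4,970 kWh → × $0.354 = $1,759.38; + 6 × $14.77 standing = $1,848.00
Difference = |$325.94 − $1,848.00| = $1,522.06

$1522.06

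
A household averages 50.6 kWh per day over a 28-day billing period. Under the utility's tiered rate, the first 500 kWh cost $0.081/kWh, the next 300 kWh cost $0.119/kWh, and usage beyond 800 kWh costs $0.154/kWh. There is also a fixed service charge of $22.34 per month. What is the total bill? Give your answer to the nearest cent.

$193.53

Usage = 50.6 kWh/day × 28 days = 1416.8 kWh
First 500 kWh × $0.081 = $40.50
Next 300 kWh × $0.119 = $35.70
Remaining 616.8 kWh × $0.154 = $94.99
Energy charge = $171.19; + service $22.34 = $193.53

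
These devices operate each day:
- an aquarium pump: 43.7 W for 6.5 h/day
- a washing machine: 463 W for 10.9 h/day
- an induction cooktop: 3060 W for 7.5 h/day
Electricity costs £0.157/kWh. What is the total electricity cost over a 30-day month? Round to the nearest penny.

£133.20

aquarium pump: 43.7 W × 6.5 h × 30 d = 8,522 Wh = 8.521 kWh
washing machine: 463 W × 10.9 h × 30 d = 151,401 Wh = 151.4 kWh
induction cooktop: 3060 W × 7.5 h × 30 d = 688,500 Wh = 688.5 kWh
Total energy = 8.521 + 151.4 + 688.5 = 848.4 kWh
Cost = 848.4 kWh × £0.157 = £133.20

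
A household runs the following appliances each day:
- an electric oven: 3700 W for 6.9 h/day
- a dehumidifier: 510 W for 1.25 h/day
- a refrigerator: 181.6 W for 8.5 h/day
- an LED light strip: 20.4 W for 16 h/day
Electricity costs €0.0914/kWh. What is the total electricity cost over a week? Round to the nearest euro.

electric oven: 3700 W × 6.9 h × 7 d = 178,710 Wh = 178.7 kWh
dehumidifier: 510 W × 1.25 h × 7 d = 4,462 Wh = 4.463 kWh
refrigerator: 181.6 W × 8.5 h × 7 d = 10,805 Wh = 10.81 kWh
LED light strip: 20.4 W × 16 h × 7 d = 2,285 Wh = 2.285 kWh
Total energy = 178.7 + 4.463 + 10.81 + 2.285 = 196.3 kWh
Cost = 196.3 kWh × €0.0914 = €17.94 ≈ €18

€18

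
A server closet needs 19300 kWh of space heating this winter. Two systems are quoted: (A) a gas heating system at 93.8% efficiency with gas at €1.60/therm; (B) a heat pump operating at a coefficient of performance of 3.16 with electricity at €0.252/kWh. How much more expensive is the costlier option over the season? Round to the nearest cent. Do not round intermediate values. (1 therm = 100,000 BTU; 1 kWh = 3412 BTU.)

€415.85

Heat load = 19300 kWh × 3412 = 65,851,600 BTU
Gas: input = 65,851,600 / 0.938 = 70,204,264 BTU = 702 therm → 702 × €1.60 = €1,123.27
Heat pump: 65,851,600 BTU / 3412 = 19,300 kWh heat; / 3.16 = 6,108 kWh in → × €0.252 = €1,539.11
Difference = |€1,123.27 − €1,539.11| = €415.85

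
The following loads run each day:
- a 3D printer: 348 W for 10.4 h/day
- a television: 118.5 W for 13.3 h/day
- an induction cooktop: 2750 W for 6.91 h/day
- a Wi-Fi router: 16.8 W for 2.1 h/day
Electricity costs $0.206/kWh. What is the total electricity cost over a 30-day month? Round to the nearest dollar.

$150

3D printer: 348 W × 10.4 h × 30 d = 108,576 Wh = 108.6 kWh
television: 118.5 W × 13.3 h × 30 d = 47,282 Wh = 47.28 kWh
induction cooktop: 2750 W × 6.91 h × 30 d = 570,075 Wh = 570.1 kWh
Wi-Fi router: 16.8 W × 2.1 h × 30 d = 1,058 Wh = 1.058 kWh
Total energy = 108.6 + 47.28 + 570.1 + 1.058 = 727 kWh
Cost = 727 kWh × $0.206 = $149.76 ≈ $150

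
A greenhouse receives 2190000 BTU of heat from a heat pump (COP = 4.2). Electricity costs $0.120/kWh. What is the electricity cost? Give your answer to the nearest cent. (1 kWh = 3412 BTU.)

$18.34

Heat delivered = 2,190,000 BTU / 3412 = 641.9 kWh
Electrical input = 641.9 kWh / 4.2 = 152.8 kWh
Cost = 152.8 × $0.120/kWh = $18.34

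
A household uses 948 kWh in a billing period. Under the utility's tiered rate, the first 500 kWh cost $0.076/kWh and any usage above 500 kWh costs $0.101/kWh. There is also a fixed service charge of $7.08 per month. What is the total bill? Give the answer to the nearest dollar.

First 500 kWh × $0.076 = $38.00
Remaining 448 kWh × $0.101 = $45.25
Energy charge = $83.25; + service $7.08 = $90.33 ≈ $90

$90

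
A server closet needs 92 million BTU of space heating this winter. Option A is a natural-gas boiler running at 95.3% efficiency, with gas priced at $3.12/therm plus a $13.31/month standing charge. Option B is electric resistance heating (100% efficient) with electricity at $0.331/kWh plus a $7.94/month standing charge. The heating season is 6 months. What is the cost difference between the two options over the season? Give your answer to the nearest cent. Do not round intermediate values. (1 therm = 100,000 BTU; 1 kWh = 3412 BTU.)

Heat load = 92 × 10⁶ BTU = 92,000,000 BTU
Gas: input = 92,000,000 / 0.953 = 96,537,251 BTU = 965.4 therm → 965.4 × $3.12 = $3,011.96; + 6 × $13.31 standing = $3,091.82
Electric: 92,000,000 BTU / 3412 = 26,960 kWh → × $0.331 = $8,924.97; + 6 × $7.94 standing = $8,972.61
Difference = |$3,091.82 − $8,972.61| = $5,880.79

$5880.79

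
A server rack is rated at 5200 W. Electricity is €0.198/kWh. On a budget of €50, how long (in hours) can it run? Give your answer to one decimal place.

48.6 h

Energy budget = €50 / €0.198 per kWh = 252.5 kWh = 252,525 Wh
Runtime = 252,525 Wh / 5200 W = 48.56 h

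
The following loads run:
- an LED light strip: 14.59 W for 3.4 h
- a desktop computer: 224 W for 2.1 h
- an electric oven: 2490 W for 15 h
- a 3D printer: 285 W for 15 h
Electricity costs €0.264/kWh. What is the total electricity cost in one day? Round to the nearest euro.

€11

LED light strip: 14.59 W × 3.4 h = 50 Wh = 0.04961 kWh
desktop computer: 224 W × 2.1 h = 470 Wh = 0.4704 kWh
electric oven: 2490 W × 15 h = 37,350 Wh = 37.35 kWh
3D printer: 285 W × 15 h = 4,275 Wh = 4.275 kWh
Total energy = 0.04961 + 0.4704 + 37.35 + 4.275 = 42.15 kWh
Cost = 42.15 kWh × €0.264 = €11.13 ≈ €11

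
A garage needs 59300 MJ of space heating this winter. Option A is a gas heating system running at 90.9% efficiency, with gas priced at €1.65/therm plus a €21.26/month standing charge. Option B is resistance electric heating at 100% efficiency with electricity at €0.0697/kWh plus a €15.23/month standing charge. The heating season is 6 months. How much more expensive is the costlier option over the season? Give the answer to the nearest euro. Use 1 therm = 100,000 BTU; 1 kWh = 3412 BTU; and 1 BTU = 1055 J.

€92

Heat load = 59300 MJ = 59,300,000,000 J / 1055 = 56,208,531 BTU
Gas: input = 56,208,531 / 0.909 = 61,835,567 BTU = 618.4 therm → 618.4 × €1.65 = €1,020.29; + 6 × €21.26 standing = €1,147.85
Electric: 56,208,531 BTU / 3412 = 16,470 kWh → × €0.0697 = €1,148.22; + 6 × €15.23 standing = €1,239.60
Difference = |€1,147.85 − €1,239.60| = €91.76 ≈ €92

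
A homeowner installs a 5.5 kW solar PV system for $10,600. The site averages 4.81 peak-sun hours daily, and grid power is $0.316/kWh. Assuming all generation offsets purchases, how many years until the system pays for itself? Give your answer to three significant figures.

3.47 years

Daily generation = 5.5 kW × 4.81 h = 26.45 kWh
Annual generation = 26.45 × 365 = 9656.1 kWh
Annual savings = 9656.1 × $0.316 = $3,051.32
Payback = $10,600 / $3,051.32 = 3.47 years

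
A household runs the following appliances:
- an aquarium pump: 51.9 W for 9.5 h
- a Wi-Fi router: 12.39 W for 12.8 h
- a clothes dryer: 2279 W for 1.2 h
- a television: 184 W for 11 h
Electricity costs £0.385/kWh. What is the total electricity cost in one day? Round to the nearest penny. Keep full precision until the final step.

aquarium pump: 51.9 W × 9.5 h = 493 Wh = 0.493 kWh
Wi-Fi router: 12.39 W × 12.8 h = 159 Wh = 0.1586 kWh
clothes dryer: 2279 W × 1.2 h = 2,735 Wh = 2.735 kWh
television: 184 W × 11 h = 2,024 Wh = 2.024 kWh
Total energy = 0.493 + 0.1586 + 2.735 + 2.024 = 5.41 kWh
Cost = 5.41 kWh × £0.385 = £2.08

£2.08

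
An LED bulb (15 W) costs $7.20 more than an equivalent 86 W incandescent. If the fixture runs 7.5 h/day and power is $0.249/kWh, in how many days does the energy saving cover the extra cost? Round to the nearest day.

Power saved = 86 − 15 = 71 W
Daily energy saved = 71 W × 7.5 h = 532.5 Wh = 0.5325 kWh
Daily savings = 0.5325 × $0.249 = $0.1326
Payback = $7.20 / $0.1326 per day = 54.3 days

54 days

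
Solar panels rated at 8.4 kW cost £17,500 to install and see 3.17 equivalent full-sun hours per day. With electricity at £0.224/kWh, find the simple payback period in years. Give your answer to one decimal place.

8.0 years

Daily generation = 8.4 kW × 3.17 h = 26.63 kWh
Annual generation = 26.63 × 365 = 9719.2 kWh
Annual savings = 9719.2 × £0.224 = £2,177.11
Payback = £17,500 / £2,177.11 = 8.04 years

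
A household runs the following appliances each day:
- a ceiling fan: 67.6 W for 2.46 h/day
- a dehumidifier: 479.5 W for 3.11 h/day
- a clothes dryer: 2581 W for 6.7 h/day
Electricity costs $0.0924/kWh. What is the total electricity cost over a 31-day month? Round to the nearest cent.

$54.28

ceiling fan: 67.6 W × 2.46 h × 31 d = 5,155 Wh = 5.155 kWh
dehumidifier: 479.5 W × 3.11 h × 31 d = 46,229 Wh = 46.23 kWh
clothes dryer: 2581 W × 6.7 h × 31 d = 536,074 Wh = 536.1 kWh
Total energy = 5.155 + 46.23 + 536.1 = 587.5 kWh
Cost = 587.5 kWh × $0.0924 = $54.28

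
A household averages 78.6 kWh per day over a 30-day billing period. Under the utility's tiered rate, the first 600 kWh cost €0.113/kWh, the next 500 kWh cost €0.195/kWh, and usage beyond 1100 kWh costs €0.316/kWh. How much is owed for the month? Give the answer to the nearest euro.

Usage = 78.6 kWh/day × 30 days = 2358 kWh
First 600 kWh × €0.113 = €67.80
Next 500 kWh × €0.195 = €97.50
Remaining 1258 kWh × €0.316 = €397.53
Total = €562.83 ≈ €563

€563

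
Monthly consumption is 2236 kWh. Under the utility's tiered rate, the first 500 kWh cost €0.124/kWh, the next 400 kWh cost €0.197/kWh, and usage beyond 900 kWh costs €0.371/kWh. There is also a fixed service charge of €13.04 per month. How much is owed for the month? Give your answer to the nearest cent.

€649.50

First 500 kWh × €0.124 = €62.00
Next 400 kWh × €0.197 = €78.80
Remaining 1336 kWh × €0.371 = €495.66
Energy charge = €636.46; + service €13.04 = €649.50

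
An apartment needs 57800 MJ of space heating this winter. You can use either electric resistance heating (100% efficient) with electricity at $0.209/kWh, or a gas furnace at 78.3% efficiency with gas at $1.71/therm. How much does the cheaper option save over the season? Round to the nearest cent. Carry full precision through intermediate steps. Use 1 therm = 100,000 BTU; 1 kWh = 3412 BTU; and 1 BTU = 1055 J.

Heat load = 57800 MJ = 57,800,000,000 J / 1055 = 54,786,730 BTU
Gas: input = 54,786,730 / 0.783 = 69,970,281 BTU = 699.7 therm → 699.7 × $1.71 = $1,196.49
Electric: 54,786,730 BTU / 3412 = 16,060 kWh → × $0.209 = $3,355.93
Difference = |$1,196.49 − $3,355.93| = $2,159.44

$2159.44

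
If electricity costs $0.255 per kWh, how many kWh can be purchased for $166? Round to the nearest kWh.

$166 / $0.255 per kWh = 651 kWh

651 kWh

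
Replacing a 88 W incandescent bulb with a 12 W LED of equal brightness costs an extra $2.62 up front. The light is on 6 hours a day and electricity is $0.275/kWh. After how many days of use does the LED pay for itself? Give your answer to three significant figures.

20.9 days

Power saved = 88 − 12 = 76 W
Daily energy saved = 76 W × 6 h = 456 Wh = 0.456 kWh
Daily savings = 0.456 × $0.275 = $0.1254
Payback = $2.62 / $0.1254 per day = 20.89 days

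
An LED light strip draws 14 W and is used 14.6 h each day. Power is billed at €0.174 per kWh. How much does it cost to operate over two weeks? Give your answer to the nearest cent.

€0.50

Energy = 14 W × 14.6 h/day × 14 days = 2,862 Wh = 2.862 kWh
Cost = 2.862 kWh × €0.174/kWh = €0.50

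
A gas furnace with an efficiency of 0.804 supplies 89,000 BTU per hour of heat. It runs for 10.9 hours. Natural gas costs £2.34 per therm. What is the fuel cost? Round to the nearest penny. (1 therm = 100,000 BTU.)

Heat delivered = 89,000 BTU/h × 10.9 h = 970,100 BTU
Gas input = 970,100 / 0.804 = 1,206,592 BTU
= 1,206,592 / 100,000 = 12.07 therm
Cost = 12.07 × £2.34/therm = £28.23

£28.23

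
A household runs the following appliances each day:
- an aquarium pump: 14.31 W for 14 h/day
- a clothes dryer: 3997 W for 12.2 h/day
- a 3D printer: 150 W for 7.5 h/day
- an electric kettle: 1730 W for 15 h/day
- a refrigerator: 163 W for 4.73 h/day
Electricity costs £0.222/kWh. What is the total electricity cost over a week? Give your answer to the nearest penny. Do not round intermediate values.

aquarium pump: 14.31 W × 14 h × 7 d = 1,402 Wh = 1.402 kWh
clothes dryer: 3997 W × 12.2 h × 7 d = 341,344 Wh = 341.3 kWh
3D printer: 150 W × 7.5 h × 7 d = 7,875 Wh = 7.875 kWh
electric kettle: 1730 W × 15 h × 7 d = 181,650 Wh = 181.7 kWh
refrigerator: 163 W × 4.73 h × 7 d = 5,397 Wh = 5.397 kWh
Total energy = 1.402 + 341.3 + 7.875 + 181.7 + 5.397 = 537.7 kWh
Cost = 537.7 kWh × £0.222 = £119.36

£119.36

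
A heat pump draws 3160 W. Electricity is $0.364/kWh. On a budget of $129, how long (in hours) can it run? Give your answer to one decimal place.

112.2 h

Energy budget = $129 / $0.364 per kWh = 354.4 kWh = 354,396 Wh
Runtime = 354,396 Wh / 3160 W = 112.2 h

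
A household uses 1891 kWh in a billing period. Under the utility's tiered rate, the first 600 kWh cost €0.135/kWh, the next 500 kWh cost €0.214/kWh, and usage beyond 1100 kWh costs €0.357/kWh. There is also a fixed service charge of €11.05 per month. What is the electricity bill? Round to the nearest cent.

€481.44

First 600 kWh × €0.135 = €81.00
Next 500 kWh × €0.214 = €107.00
Remaining 791 kWh × €0.357 = €282.39
Energy charge = €470.39; + service €11.05 = €481.44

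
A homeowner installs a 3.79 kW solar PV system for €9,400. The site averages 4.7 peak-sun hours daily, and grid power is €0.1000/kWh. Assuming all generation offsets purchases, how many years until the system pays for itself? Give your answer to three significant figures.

Daily generation = 3.79 kW × 4.7 h = 17.81 kWh
Annual generation = 17.81 × 365 = 6501.7 kWh
Annual savings = 6501.7 × €0.1000 = €650.17
Payback = €9,400 / €650.17 = 14.5 years

14.5 years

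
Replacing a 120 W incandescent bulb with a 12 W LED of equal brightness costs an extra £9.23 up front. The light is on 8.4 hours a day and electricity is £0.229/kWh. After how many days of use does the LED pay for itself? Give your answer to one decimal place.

Power saved = 120 − 12 = 108 W
Daily energy saved = 108 W × 8.4 h = 907.2 Wh = 0.9072 kWh
Daily savings = 0.9072 × £0.229 = £0.2077
Payback = £9.23 / £0.2077 per day = 44.43 days

44.4 days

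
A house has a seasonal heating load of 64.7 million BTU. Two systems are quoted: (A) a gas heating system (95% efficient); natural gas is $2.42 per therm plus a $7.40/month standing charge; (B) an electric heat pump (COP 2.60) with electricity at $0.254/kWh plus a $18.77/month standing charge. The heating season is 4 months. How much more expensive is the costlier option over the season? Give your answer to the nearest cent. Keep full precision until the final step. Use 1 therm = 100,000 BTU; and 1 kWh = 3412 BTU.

$249.82

Heat load = 64.7 × 10⁶ BTU = 64,700,000 BTU
Gas: input = 64,700,000 / 0.95 = 68,105,263 BTU = 681.1 therm → 681.1 × $2.42 = $1,648.15; + 4 × $7.40 standing = $1,677.75
Heat pump: 64,700,000 BTU / 3412 = 18,960 kWh heat; / 2.60 = 7,293 kWh in → × $0.254 = $1,852.49; + 4 × $18.77 standing = $1,927.57
Difference = |$1,677.75 − $1,927.57| = $249.82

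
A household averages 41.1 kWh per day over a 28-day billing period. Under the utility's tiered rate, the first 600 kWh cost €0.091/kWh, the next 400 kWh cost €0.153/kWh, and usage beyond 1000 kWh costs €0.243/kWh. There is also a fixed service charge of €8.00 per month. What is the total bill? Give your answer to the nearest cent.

Usage = 41.1 kWh/day × 28 days = 1150.8 kWh
First 600 kWh × €0.091 = €54.60
Next 400 kWh × €0.153 = €61.20
Remaining 150.8 kWh × €0.243 = €36.64
Energy charge = €152.44; + service €8.00 = €160.44

€160.44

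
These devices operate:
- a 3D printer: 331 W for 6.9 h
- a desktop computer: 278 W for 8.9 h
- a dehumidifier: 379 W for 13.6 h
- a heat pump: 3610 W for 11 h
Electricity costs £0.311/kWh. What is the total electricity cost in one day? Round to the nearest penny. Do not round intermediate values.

£15.43

3D printer: 331 W × 6.9 h = 2,284 Wh = 2.284 kWh
desktop computer: 278 W × 8.9 h = 2,474 Wh = 2.474 kWh
dehumidifier: 379 W × 13.6 h = 5,154 Wh = 5.154 kWh
heat pump: 3610 W × 11 h = 39,710 Wh = 39.71 kWh
Total energy = 2.284 + 2.474 + 5.154 + 39.71 = 49.62 kWh
Cost = 49.62 kWh × £0.311 = £15.43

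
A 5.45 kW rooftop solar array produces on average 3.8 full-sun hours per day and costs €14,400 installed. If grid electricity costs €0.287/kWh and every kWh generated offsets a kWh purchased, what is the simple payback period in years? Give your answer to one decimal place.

Daily generation = 5.45 kW × 3.8 h = 20.71 kWh
Annual generation = 20.71 × 365 = 7559.2 kWh
Annual savings = 7559.2 × €0.287 = €2,169.48
Payback = €14,400 / €2,169.48 = 6.64 years

6.6 years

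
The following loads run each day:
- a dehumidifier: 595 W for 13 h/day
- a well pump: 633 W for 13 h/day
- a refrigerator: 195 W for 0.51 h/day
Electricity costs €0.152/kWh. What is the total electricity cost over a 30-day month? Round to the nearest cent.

€73.25

dehumidifier: 595 W × 13 h × 30 d = 232,050 Wh = 232.1 kWh
well pump: 633 W × 13 h × 30 d = 246,870 Wh = 246.9 kWh
refrigerator: 195 W × 0.51 h × 30 d = 2,984 Wh = 2.983 kWh
Total energy = 232.1 + 246.9 + 2.983 = 481.9 kWh
Cost = 481.9 kWh × €0.152 = €73.25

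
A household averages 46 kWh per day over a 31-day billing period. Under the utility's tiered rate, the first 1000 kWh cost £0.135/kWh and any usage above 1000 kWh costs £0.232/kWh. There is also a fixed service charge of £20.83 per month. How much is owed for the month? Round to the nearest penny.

Usage = 46 kWh/day × 31 days = 1426 kWh
First 1000 kWh × £0.135 = £135.00
Remaining 426 kWh × £0.232 = £98.83
Energy charge = £233.83; + service £20.83 = £254.66

£254.66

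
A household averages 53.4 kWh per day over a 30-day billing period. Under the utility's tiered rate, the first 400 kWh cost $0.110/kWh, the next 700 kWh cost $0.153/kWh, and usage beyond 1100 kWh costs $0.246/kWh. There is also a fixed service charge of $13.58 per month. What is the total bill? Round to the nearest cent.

Usage = 53.4 kWh/day × 30 days = 1602 kWh
First 400 kWh × $0.110 = $44.00
Next 700 kWh × $0.153 = $107.10
Remaining 502 kWh × $0.246 = $123.49
Energy charge = $274.59; + service $13.58 = $288.17

$288.17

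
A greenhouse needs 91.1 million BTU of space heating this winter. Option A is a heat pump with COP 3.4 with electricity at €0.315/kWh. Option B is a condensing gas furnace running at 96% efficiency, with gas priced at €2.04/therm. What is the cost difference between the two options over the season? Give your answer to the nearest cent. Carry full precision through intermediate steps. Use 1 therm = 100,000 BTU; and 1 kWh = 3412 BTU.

€537.79

Heat load = 91.1 × 10⁶ BTU = 91,100,000 BTU
Gas: input = 91,100,000 / 0.960 = 94,895,833 BTU = 949 therm → 949 × €2.04 = €1,935.88
Heat pump: 91,100,000 BTU / 3412 = 26,700 kWh heat; / 3.4 = 7,853 kWh in → × €0.315 = €2,473.67
Difference = |€1,935.88 − €2,473.67| = €537.79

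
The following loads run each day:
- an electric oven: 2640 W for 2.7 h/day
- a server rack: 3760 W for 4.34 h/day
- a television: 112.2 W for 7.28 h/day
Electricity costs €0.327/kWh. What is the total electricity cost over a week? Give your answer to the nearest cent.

electric oven: 2640 W × 2.7 h × 7 d = 49,896 Wh = 49.9 kWh
server rack: 3760 W × 4.34 h × 7 d = 114,229 Wh = 114.2 kWh
television: 112.2 W × 7.28 h × 7 d = 5,718 Wh = 5.718 kWh
Total energy = 49.9 + 114.2 + 5.718 = 169.8 kWh
Cost = 169.8 kWh × €0.327 = €55.54

€55.54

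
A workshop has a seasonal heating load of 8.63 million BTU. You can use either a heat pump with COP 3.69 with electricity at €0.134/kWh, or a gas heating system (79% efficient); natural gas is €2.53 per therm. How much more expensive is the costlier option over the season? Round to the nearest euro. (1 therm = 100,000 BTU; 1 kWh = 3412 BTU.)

Heat load = 8.63 × 10⁶ BTU = 8,630,000 BTU
Gas: input = 8,630,000 / 0.79 = 10,924,051 BTU = 109.2 therm → 109.2 × €2.53 = €276.38
Heat pump: 8,630,000 BTU / 3412 = 2,529 kWh heat; / 3.69 = 685.4 kWh in → × €0.134 = €91.85
Difference = |€276.38 − €91.85| = €184.53 ≈ €185

€185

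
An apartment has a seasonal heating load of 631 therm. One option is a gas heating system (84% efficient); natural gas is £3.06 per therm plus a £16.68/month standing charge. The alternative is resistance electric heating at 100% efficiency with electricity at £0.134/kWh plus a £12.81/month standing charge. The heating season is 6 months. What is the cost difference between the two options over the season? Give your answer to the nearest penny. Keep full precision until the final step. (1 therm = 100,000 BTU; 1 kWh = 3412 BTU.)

Heat load = 631 therm × 100,000 = 63,100,000 BTU
Gas: input = 63,100,000 / 0.84 = 75,119,048 BTU = 751.2 therm → 751.2 × £3.06 = £2,298.64; + 6 × £16.68 standing = £2,398.72
Electric: 63,100,000 BTU / 3412 = 18,490 kWh → × £0.134 = £2,478.14; + 6 × £12.81 standing = £2,555.00
Difference = |£2,398.72 − £2,555.00| = £156.27

£156.27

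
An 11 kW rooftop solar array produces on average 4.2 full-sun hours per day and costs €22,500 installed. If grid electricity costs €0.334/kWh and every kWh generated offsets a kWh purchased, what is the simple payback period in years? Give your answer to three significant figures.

3.99 years

Daily generation = 11 kW × 4.2 h = 46.2 kWh
Annual generation = 46.2 × 365 = 16863 kWh
Annual savings = 16863 × €0.334 = €5,632.24
Payback = €22,500 / €5,632.24 = 3.99 years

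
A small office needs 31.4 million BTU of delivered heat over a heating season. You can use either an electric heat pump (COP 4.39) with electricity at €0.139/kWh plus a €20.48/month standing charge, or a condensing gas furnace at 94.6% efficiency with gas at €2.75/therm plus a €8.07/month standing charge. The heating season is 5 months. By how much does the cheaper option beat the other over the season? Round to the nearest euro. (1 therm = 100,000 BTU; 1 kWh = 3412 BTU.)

Heat load = 31.4 × 10⁶ BTU = 31,400,000 BTU
Gas: input = 31,400,000 / 0.946 = 33,192,389 BTU = 331.9 therm → 331.9 × €2.75 = €912.79; + 5 × €8.07 standing = €953.14
Heat pump: 31,400,000 BTU / 3412 = 9,203 kWh heat; / 4.39 = 2,096 kWh in → × €0.139 = €291.39; + 5 × €20.48 standing = €393.79
Difference = |€953.14 − €393.79| = €559.35 ≈ €559

€559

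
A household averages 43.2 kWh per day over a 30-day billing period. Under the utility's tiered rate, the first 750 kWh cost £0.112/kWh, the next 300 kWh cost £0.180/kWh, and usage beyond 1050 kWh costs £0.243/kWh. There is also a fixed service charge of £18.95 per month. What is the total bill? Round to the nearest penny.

£216.73

Usage = 43.2 kWh/day × 30 days = 1296 kWh
First 750 kWh × £0.112 = £84.00
Next 300 kWh × £0.180 = £54.00
Remaining 246 kWh × £0.243 = £59.78
Energy charge = £197.78; + service £18.95 = £216.73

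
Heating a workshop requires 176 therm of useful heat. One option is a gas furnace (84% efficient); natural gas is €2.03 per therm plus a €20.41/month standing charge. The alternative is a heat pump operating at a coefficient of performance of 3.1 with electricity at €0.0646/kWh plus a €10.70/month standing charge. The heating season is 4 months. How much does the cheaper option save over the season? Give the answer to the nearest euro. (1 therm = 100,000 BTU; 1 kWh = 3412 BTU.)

Heat load = 176 therm × 100,000 = 17,600,000 BTU
Gas: input = 17,600,000 / 0.84 = 20,952,381 BTU = 209.5 therm → 209.5 × €2.03 = €425.33; + 4 × €20.41 standing = €506.97
Heat pump: 17,600,000 BTU / 3412 = 5,158 kWh heat; / 3.1 = 1,664 kWh in → × €0.0646 = €107.49; + 4 × €10.70 standing = €150.29
Difference = |€506.97 − €150.29| = €356.68 ≈ €357

€357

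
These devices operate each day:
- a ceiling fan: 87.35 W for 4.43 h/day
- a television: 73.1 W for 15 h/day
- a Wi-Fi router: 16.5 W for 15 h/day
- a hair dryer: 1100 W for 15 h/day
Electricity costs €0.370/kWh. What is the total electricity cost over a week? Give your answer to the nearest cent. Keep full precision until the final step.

ceiling fan: 87.35 W × 4.43 h × 7 d = 2,709 Wh = 2.709 kWh
television: 73.1 W × 15 h × 7 d = 7,676 Wh = 7.676 kWh
Wi-Fi router: 16.5 W × 15 h × 7 d = 1,732 Wh = 1.732 kWh
hair dryer: 1100 W × 15 h × 7 d = 115,500 Wh = 115.5 kWh
Total energy = 2.709 + 7.676 + 1.732 + 115.5 = 127.6 kWh
Cost = 127.6 kWh × €0.370 = €47.22

€47.22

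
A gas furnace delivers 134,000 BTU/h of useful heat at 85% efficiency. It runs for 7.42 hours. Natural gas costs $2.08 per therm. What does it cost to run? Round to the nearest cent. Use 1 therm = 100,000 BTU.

Heat delivered = 134,000 BTU/h × 7.42 h = 994,280 BTU
Gas input = 994,280 / 0.85 = 1,169,741 BTU
= 1,169,741 / 100,000 = 11.7 therm
Cost = 11.7 × $2.08/therm = $24.33

$24.33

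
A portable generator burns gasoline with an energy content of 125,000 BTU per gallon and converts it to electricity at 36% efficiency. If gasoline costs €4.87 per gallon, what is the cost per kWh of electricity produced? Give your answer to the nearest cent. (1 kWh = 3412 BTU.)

Electrical output per gallon = 125,000 BTU × 0.36 / 3412 BTU/kWh = 13.19 kWh
Cost per kWh = €4.87 / 13.19 kWh = €0.369

€0.37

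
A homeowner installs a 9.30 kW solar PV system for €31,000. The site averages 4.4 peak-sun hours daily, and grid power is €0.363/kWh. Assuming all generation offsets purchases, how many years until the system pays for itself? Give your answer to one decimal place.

5.7 years

Daily generation = 9.30 kW × 4.4 h = 40.92 kWh
Annual generation = 40.92 × 365 = 14936 kWh
Annual savings = 14936 × €0.363 = €5,421.70
Payback = €31,000 / €5,421.70 = 5.72 years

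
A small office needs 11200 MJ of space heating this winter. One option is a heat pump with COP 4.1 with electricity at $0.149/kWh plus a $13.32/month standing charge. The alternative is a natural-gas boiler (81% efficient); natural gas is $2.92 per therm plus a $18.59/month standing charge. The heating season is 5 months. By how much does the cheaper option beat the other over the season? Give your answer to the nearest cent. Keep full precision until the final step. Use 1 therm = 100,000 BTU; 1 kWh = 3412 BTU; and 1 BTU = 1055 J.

Heat load = 11200 MJ = 11,200,000,000 J / 1055 = 10,616,114 BTU
Gas: input = 10,616,114 / 0.81 = 13,106,313 BTU = 131.1 therm → 131.1 × $2.92 = $382.70; + 5 × $18.59 standing = $475.65
Heat pump: 10,616,114 BTU / 3412 = 3,111 kWh heat; / 4.1 = 758.9 kWh in → × $0.149 = $113.07; + 5 × $13.32 standing = $179.67
Difference = |$475.65 − $179.67| = $295.98

$295.98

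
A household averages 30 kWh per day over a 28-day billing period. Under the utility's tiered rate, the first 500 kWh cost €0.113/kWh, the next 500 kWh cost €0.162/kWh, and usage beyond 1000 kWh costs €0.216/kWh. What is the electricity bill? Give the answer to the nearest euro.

Usage = 30 kWh/day × 28 days = 840 kWh
First 500 kWh × €0.113 = €56.50
Next 340 kWh × €0.162 = €55.08
Remaining tier: 0 kWh (not reached)
Total = €111.58 ≈ €112

€112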